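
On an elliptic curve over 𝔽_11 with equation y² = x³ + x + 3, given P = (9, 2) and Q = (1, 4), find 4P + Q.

(4, 7)

First 4P:
Repeated addition: build up to 4P.
2P: tangent at (9, 2): λ = (3·9² + 1)/(2·2) ≡ 2/4. 4⁻¹ ≡ 3 (mod 11), so λ ≡ 2·3 ≡ 6.
  x = λ² - 9 - 9 = 36 - 18 ≡ 7; y = λ·(9 - 7) - 2 ≡ 10. → (7, 10)
3P: (7, 10) + (9, 2). λ = (2 - 10)/(9 - 7) ≡ 3/2 mod 11. 2⁻¹ ≡ 6 (mod 11) since 2·6 = 12 ≡ 1, so λ ≡ 7.
  x = λ² - 7 - 9 = 49 - 16 ≡ 0; y = λ·(7 - 0) - 10 ≡ 6. → (0, 6)
4P: (0, 6) + (9, 2). λ = (2 - 6)/(9 - 0) ≡ 7/9 mod 11. 9⁻¹ ≡ 5 (mod 11) since 9·5 = 45 ≡ 1, so λ ≡ 2.
  x = λ² - 0 - 9 = 4 - 9 ≡ 6; y = λ·(0 - 6) - 6 ≡ 4. → (6, 4)
4P = (6, 4).
Finally 4P + Q:
(6, 4) + (1, 4). λ = (4 - 4)/(1 - 6) ≡ 0/6 mod 11. 6⁻¹ ≡ 2 (mod 11) since 6·2 = 12 ≡ 1, so λ ≡ 0.
  x = λ² - 6 - 1 = 0 - 7 ≡ 4; y = λ·(6 - 4) - 4 ≡ 7. → (4, 7)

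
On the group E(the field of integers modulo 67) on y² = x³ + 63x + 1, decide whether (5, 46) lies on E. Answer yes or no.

y² = 46² ≡ 39; x³ + 63x + 1 = 441 ≡ 39 (mod 67). 39 = 39.

yes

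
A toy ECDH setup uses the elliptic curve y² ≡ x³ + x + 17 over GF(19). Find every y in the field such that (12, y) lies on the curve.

3, 16

x³ + 1x + 17 = 1757 ≡ 9 (mod 19).
Square roots of 9 mod 19: 3 and 16 (since 3² = 9 ≡ 9).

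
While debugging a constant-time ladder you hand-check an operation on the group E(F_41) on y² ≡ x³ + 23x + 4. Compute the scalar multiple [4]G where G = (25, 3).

Repeated addition: build up to 4G.
2G: tangent at (25, 3): λ = (3·25² + 23)/(2·3) ≡ 12/6. 6⁻¹ ≡ 7 (mod 41) since 6·7 = 42 ≡ 1, so λ ≡ 12·7 ≡ 2.
  x = λ² - 25 - 25 = 4 - 50 ≡ 36; y = λ·(25 - 36) - 3 ≡ 16. → (36, 16)
3G: (36, 16) + (25, 3). λ = (3 - 16)/(25 - 36) ≡ 28/30 mod 41. 30⁻¹ ≡ 26 (mod 41) since 30·26 = 780 ≡ 1, so λ ≡ 31.
  x = λ² - 36 - 25 = 961 - 61 ≡ 39; y = λ·(36 - 39) - 16 ≡ 14. → (39, 14)
4G: (39, 14) + (25, 3). λ = (3 - 14)/(25 - 39) ≡ 30/27 mod 41. 27⁻¹ ≡ 38 (mod 41) since 27·38 = 1026 ≡ 1, so λ ≡ 33.
  x = λ² - 39 - 25 = 1089 - 64 ≡ 0; y = λ·(39 - 0) - 14 ≡ 2. → (0, 2)

(0, 2)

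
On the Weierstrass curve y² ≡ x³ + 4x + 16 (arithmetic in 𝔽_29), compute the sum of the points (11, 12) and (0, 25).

(11, 12) + (0, 25). λ = (25 - 12)/(0 - 11) ≡ 13/18 mod 29. 18⁻¹ ≡ 21 (mod 29), so λ ≡ 12.
  x = λ² - 11 - 0 = 144 - 11 ≡ 17; y = λ·(11 - 17) - 12 ≡ 3. → (17, 3)

(17, 3)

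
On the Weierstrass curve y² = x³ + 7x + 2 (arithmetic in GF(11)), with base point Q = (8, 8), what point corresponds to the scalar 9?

(10, 7)

Repeated addition: build up to 9Q.
2Q: tangent at (8, 8): λ = (3·8² + 7)/(2·8) ≡ 1/5. 5⁻¹ ≡ 9 (mod 11), so λ ≡ 1·9 ≡ 9.
  x = λ² - 8 - 8 = 81 - 16 ≡ 10; y = λ·(8 - 10) - 8 ≡ 7. → (10, 7)
3Q: (10, 7) + (8, 8). λ = (8 - 7)/(8 - 10) ≡ 1/9 mod 11. 9⁻¹ ≡ 5 (mod 11), so λ ≡ 5.
  x = λ² - 10 - 8 = 25 - 18 ≡ 7; y = λ·(10 - 7) - 7 ≡ 8. → (7, 8)
4Q: (7, 8) + (8, 8). λ = (8 - 8)/(8 - 7) ≡ 0/1 mod 11. 1⁻¹ ≡ 1 (mod 11) since 1·1 = 1 ≡ 1, so λ ≡ 0.
  x = λ² - 7 - 8 = 0 - 15 ≡ 7; y = λ·(7 - 7) - 8 ≡ 3. → (7, 3)
5Q: (7, 3) + (8, 8). λ = (8 - 3)/(8 - 7) ≡ 5/1 mod 11. 1⁻¹ ≡ 1 (mod 11), so λ ≡ 5.
  x = λ² - 7 - 8 = 25 - 15 ≡ 10; y = λ·(7 - 10) - 3 ≡ 4. → (10, 4)
6Q: (10, 4) + (8, 8). λ = (8 - 4)/(8 - 10) ≡ 4/9 mod 11. 9⁻¹ ≡ 5 (mod 11), so λ ≡ 9.
  x = λ² - 10 - 8 = 81 - 18 ≡ 8; y = λ·(10 - 8) - 4 ≡ 3. → (8, 3)
7Q: (8, 3) + (8, 8): same x and y₁ ≡ -y₂, so the sum is ∞.
8Q: ∞ + (8, 8) = (8, 8) (identity).
9Q: tangent at (8, 8): λ = (3·8² + 7)/(2·8) ≡ 1/5. 5⁻¹ ≡ 9 (mod 11) since 5·9 = 45 ≡ 1, so λ ≡ 1·9 ≡ 9.
  x = λ² - 8 - 8 = 81 - 16 ≡ 10; y = λ·(8 - 10) - 8 ≡ 7. → (10, 7)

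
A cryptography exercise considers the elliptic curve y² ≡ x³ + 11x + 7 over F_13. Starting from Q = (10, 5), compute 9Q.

Repeated addition: build up to 9Q.
2Q: tangent at (10, 5): λ = (3·10² + 11)/(2·5) ≡ 12/10. 10⁻¹ ≡ 4 (mod 13), so λ ≡ 12·4 ≡ 9.
  x = λ² - 10 - 10 = 81 - 20 ≡ 9; y = λ·(10 - 9) - 5 ≡ 4. → (9, 4)
3Q: (9, 4) + (10, 5). λ = (5 - 4)/(10 - 9) ≡ 1/1 mod 13. 1⁻¹ ≡ 1 (mod 13), so λ ≡ 1.
  x = λ² - 9 - 10 = 1 - 19 ≡ 8; y = λ·(9 - 8) - 4 ≡ 10. → (8, 10)
4Q: (8, 10) + (10, 5). λ = (5 - 10)/(10 - 8) ≡ 8/2 mod 13. 2⁻¹ ≡ 7 (mod 13), so λ ≡ 4.
  x = λ² - 8 - 10 = 16 - 18 ≡ 11; y = λ·(8 - 11) - 10 ≡ 4. → (11, 4)
5Q: (11, 4) + (10, 5). λ = (5 - 4)/(10 - 11) ≡ 1/12 mod 13. 12⁻¹ ≡ 12 (mod 13) since 12·12 = 144 ≡ 1, so λ ≡ 12.
  x = λ² - 11 - 10 = 144 - 21 ≡ 6; y = λ·(11 - 6) - 4 ≡ 4. → (6, 4)
6Q: (6, 4) + (10, 5). λ = (5 - 4)/(10 - 6) ≡ 1/4 mod 13. 4⁻¹ ≡ 10 (mod 13), so λ ≡ 10.
  x = λ² - 6 - 10 = 100 - 16 ≡ 6; y = λ·(6 - 6) - 4 ≡ 9. → (6, 9)
7Q: (6, 9) + (10, 5). λ = (5 - 9)/(10 - 6) ≡ 9/4 mod 13. 4⁻¹ ≡ 10 (mod 13) since 4·10 = 40 ≡ 1, so λ ≡ 12.
  x = λ² - 6 - 10 = 144 - 16 ≡ 11; y = λ·(6 - 11) - 9 ≡ 9. → (11, 9)
8Q: (11, 9) + (10, 5). λ = (5 - 9)/(10 - 11) ≡ 9/12 mod 13. 12⁻¹ ≡ 12 (mod 13) since 12·12 = 144 ≡ 1, so λ ≡ 4.
  x = λ² - 11 - 10 = 16 - 21 ≡ 8; y = λ·(11 - 8) - 9 ≡ 3. → (8, 3)
9Q: (8, 3) + (10, 5). λ = (5 - 3)/(10 - 8) ≡ 2/2 mod 13. 2⁻¹ ≡ 7 (mod 13) since 2·7 = 14 ≡ 1, so λ ≡ 1.
  x = λ² - 8 - 10 = 1 - 18 ≡ 9; y = λ·(8 - 9) - 3 ≡ 9. → (9, 9)

(9, 9)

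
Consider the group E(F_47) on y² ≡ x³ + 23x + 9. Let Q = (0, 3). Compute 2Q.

(16, 14)

tangent at (0, 3): λ = (3·0² + 23)/(2·3) ≡ 23/6. 6⁻¹ ≡ 8 (mod 47), so λ ≡ 23·8 ≡ 43.
  x = λ² - 0 - 0 = 1849 - 0 ≡ 16; y = λ·(0 - 16) - 3 ≡ 14. → (16, 14)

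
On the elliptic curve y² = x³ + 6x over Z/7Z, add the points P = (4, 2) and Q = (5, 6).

(0, 0)

(4, 2) + (5, 6). λ = (6 - 2)/(5 - 4) ≡ 4/1 mod 7. 1⁻¹ ≡ 1 (mod 7) since 1·1 = 1 ≡ 1, so λ ≡ 4.
  x = λ² - 4 - 5 = 16 - 9 ≡ 0; y = λ·(4 - 0) - 2 ≡ 0. → (0, 0)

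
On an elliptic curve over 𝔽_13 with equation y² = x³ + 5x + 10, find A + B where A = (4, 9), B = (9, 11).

(9, 2)

(4, 9) + (9, 11). λ = (11 - 9)/(9 - 4) ≡ 2/5 mod 13. 5⁻¹ ≡ 8 (mod 13), so λ ≡ 3.
  x = λ² - 4 - 9 = 9 - 13 ≡ 9; y = λ·(4 - 9) - 9 ≡ 2. → (9, 2)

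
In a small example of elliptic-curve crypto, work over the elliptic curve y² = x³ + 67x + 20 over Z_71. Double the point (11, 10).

tangent at (11, 10): λ = (3·11² + 67)/(2·10) ≡ 4/20. 20⁻¹ ≡ 32 (mod 71), so λ ≡ 4·32 ≡ 57.
  x = λ² - 11 - 11 = 3249 - 22 ≡ 32; y = λ·(11 - 32) - 10 ≡ 0. → (32, 0)

(32, 0)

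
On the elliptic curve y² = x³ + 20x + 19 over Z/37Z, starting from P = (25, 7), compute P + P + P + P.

(32, 4)

Repeated addition: build up to 4P.
2P: tangent at (25, 7): λ = (3·25² + 20)/(2·7) ≡ 8/14. 14⁻¹ ≡ 8 (mod 37), so λ ≡ 8·8 ≡ 27.
  x = λ² - 25 - 25 = 729 - 50 ≡ 13; y = λ·(25 - 13) - 7 ≡ 21. → (13, 21)
3P: (13, 21) + (25, 7). λ = (7 - 21)/(25 - 13) ≡ 23/12 mod 37. 12⁻¹ ≡ 34 (mod 37) since 12·34 = 408 ≡ 1, so λ ≡ 5.
  x = λ² - 13 - 25 = 25 - 38 ≡ 24; y = λ·(13 - 24) - 21 ≡ 35. → (24, 35)
4P: (24, 35) + (25, 7). λ = (7 - 35)/(25 - 24) ≡ 9/1 mod 37. 1⁻¹ ≡ 1 (mod 37), so λ ≡ 9.
  x = λ² - 24 - 25 = 81 - 49 ≡ 32; y = λ·(24 - 32) - 35 ≡ 4. → (32, 4)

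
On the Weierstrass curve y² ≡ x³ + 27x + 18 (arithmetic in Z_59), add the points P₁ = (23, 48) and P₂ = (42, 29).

(23, 48) + (42, 29). λ = (29 - 48)/(42 - 23) ≡ 40/19 mod 59. 19⁻¹ ≡ 28 (mod 59), so λ ≡ 58.
  x = λ² - 23 - 42 = 3364 - 65 ≡ 54; y = λ·(23 - 54) - 48 ≡ 42. → (54, 42)

(54, 42)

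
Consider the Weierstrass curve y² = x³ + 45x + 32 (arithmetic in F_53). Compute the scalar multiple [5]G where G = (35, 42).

Double-and-add on 5 = (101)₂. Start with G = (35, 42) for the leading 1-bit.
double: tangent at (35, 42): λ = (3·35² + 45)/(2·42) ≡ 10/31. 31⁻¹ ≡ 12 (mod 53), so λ ≡ 10·12 ≡ 14.
  x = λ² - 35 - 35 = 196 - 70 ≡ 20; y = λ·(35 - 20) - 42 ≡ 9. → (20, 9)
double: tangent at (20, 9): λ = (3·20² + 45)/(2·9) ≡ 26/18. 18⁻¹ ≡ 3 (mod 53) since 18·3 = 54 ≡ 1, so λ ≡ 26·3 ≡ 25.
  x = λ² - 20 - 20 = 625 - 40 ≡ 2; y = λ·(20 - 2) - 9 ≡ 17. → (2, 17)
add G: (2, 17) + (35, 42). λ = (42 - 17)/(35 - 2) ≡ 25/33 mod 53. 33⁻¹ ≡ 45 (mod 53), so λ ≡ 12.
  x = λ² - 2 - 35 = 144 - 37 ≡ 1; y = λ·(2 - 1) - 17 ≡ 48. → (1, 48)

(1, 48)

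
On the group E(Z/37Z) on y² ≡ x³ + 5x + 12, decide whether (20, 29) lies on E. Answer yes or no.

no

y² = 29² ≡ 27; x³ + 5x + 12 = 8112 ≡ 9 (mod 37). 27 ≠ 9.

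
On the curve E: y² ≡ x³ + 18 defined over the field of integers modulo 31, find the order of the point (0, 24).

3

2P: tangent at (0, 24): λ = (3·0² + 0)/(2·24) ≡ 0/17. 17⁻¹ ≡ 11 (mod 31), so λ ≡ 0·11 ≡ 0.
  x = λ² - 0 - 0 = 0 - 0 ≡ 0; y = λ·(0 - 0) - 24 ≡ 7. → (0, 7)
3P: (0, 7) + (0, 24): same x and y₁ ≡ -y₂, so the sum is ∞.
3P = ∞, so the order is 3.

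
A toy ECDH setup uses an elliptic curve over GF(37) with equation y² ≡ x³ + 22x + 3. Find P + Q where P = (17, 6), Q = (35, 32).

(25, 3)

(17, 6) + (35, 32). λ = (32 - 6)/(35 - 17) ≡ 26/18 mod 37. 18⁻¹ ≡ 35 (mod 37), so λ ≡ 22.
  x = λ² - 17 - 35 = 484 - 52 ≡ 25; y = λ·(17 - 25) - 6 ≡ 3. → (25, 3)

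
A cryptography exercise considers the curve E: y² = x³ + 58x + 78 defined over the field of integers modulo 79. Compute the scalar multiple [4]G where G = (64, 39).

(22, 51)

Double-and-add on 4 = (100)₂. Start with G = (64, 39) for the leading 1-bit.
double: tangent at (64, 39): λ = (3·64² + 58)/(2·39) ≡ 22/78. 78⁻¹ ≡ 78 (mod 79) since 78·78 = 6084 ≡ 1, so λ ≡ 22·78 ≡ 57.
  x = λ² - 64 - 64 = 3249 - 128 ≡ 40; y = λ·(64 - 40) - 39 ≡ 65. → (40, 65)
double: tangent at (40, 65): λ = (3·40² + 58)/(2·65) ≡ 39/51. 51⁻¹ ≡ 31 (mod 79) since 51·31 = 1581 ≡ 1, so λ ≡ 39·31 ≡ 24.
  x = λ² - 40 - 40 = 576 - 80 ≡ 22; y = λ·(40 - 22) - 65 ≡ 51. → (22, 51)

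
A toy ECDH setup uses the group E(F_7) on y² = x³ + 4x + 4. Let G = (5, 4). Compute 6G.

Repeated addition: build up to 6G.
2G: tangent at (5, 4): λ = (3·5² + 4)/(2·4) ≡ 2/1. 1⁻¹ ≡ 1 (mod 7) since 1·1 = 1 ≡ 1, so λ ≡ 2·1 ≡ 2.
  x = λ² - 5 - 5 = 4 - 10 ≡ 1; y = λ·(5 - 1) - 4 ≡ 4. → (1, 4)
3G: (1, 4) + (5, 4). λ = (4 - 4)/(5 - 1) ≡ 0/4 mod 7. 4⁻¹ ≡ 2 (mod 7) since 4·2 = 8 ≡ 1, so λ ≡ 0.
  x = λ² - 1 - 5 = 0 - 6 ≡ 1; y = λ·(1 - 1) - 4 ≡ 3. → (1, 3)
4G: (1, 3) + (5, 4). λ = (4 - 3)/(5 - 1) ≡ 1/4 mod 7. 4⁻¹ ≡ 2 (mod 7), so λ ≡ 2.
  x = λ² - 1 - 5 = 4 - 6 ≡ 5; y = λ·(1 - 5) - 3 ≡ 3. → (5, 3)
5G: (5, 3) + (5, 4): same x and y₁ ≡ -y₂, so the sum is ∞.
6G: ∞ + (5, 4) = (5, 4) (identity).

(5, 4)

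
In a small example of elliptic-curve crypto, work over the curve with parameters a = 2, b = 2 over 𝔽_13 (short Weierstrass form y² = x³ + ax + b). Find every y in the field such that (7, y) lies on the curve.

x³ + 2x + 2 = 359 ≡ 8 (mod 13).
8 is a non-residue mod 13; no y exists.

none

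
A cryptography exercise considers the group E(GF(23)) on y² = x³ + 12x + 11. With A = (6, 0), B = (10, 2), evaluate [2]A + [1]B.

First 2A:
Repeated addition: build up to 2A.
2A: (6, 0) + (6, 0): same x and y₁ ≡ -y₂, so the sum is O.
2A = O.
Finally 2A + B:
O + (10, 2) = (10, 2) (identity).

(10, 2)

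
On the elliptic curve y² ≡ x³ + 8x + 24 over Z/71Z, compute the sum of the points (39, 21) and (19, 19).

(39, 21) + (19, 19). λ = (19 - 21)/(19 - 39) ≡ 69/51 mod 71. 51⁻¹ ≡ 39 (mod 71), so λ ≡ 64.
  x = λ² - 39 - 19 = 4096 - 58 ≡ 62; y = λ·(39 - 62) - 21 ≡ 69. → (62, 69)

(62, 69)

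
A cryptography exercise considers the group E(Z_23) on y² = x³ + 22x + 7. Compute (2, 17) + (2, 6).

The two points share x = 2 and their y-coordinates satisfy 17 + 6 ≡ 0 (mod 23), so they are inverses. Their sum is ∞.

O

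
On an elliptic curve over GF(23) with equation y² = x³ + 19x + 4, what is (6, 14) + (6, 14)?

(14, 22)

tangent at (6, 14): λ = (3·6² + 19)/(2·14) ≡ 12/5. 5⁻¹ ≡ 14 (mod 23) since 5·14 = 70 ≡ 1, so λ ≡ 12·14 ≡ 7.
  x = λ² - 6 - 6 = 49 - 12 ≡ 14; y = λ·(6 - 14) - 14 ≡ 22. → (14, 22)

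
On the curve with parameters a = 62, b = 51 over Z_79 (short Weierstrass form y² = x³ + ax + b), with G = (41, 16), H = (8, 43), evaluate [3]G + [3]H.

(30, 47)

First 3G:
Repeated addition: build up to 3G.
2G: tangent at (41, 16): λ = (3·41² + 62)/(2·16) ≡ 49/32. 32⁻¹ ≡ 42 (mod 79), so λ ≡ 49·42 ≡ 4.
  x = λ² - 41 - 41 = 16 - 82 ≡ 13; y = λ·(41 - 13) - 16 ≡ 17. → (13, 17)
3G: (13, 17) + (41, 16). λ = (16 - 17)/(41 - 13) ≡ 78/28 mod 79. 28⁻¹ ≡ 48 (mod 79), so λ ≡ 31.
  x = λ² - 13 - 41 = 961 - 54 ≡ 38; y = λ·(13 - 38) - 17 ≡ 77. → (38, 77)
3G = (38, 77).
Next 3H:
Repeated addition: build up to 3H.
2H: tangent at (8, 43): λ = (3·8² + 62)/(2·43) ≡ 17/7. 7⁻¹ ≡ 34 (mod 79) since 7·34 = 238 ≡ 1, so λ ≡ 17·34 ≡ 25.
  x = λ² - 8 - 8 = 625 - 16 ≡ 56; y = λ·(8 - 56) - 43 ≡ 21. → (56, 21)
3H: (56, 21) + (8, 43). λ = (43 - 21)/(8 - 56) ≡ 22/31 mod 79. 31⁻¹ ≡ 51 (mod 79) since 31·51 = 1581 ≡ 1, so λ ≡ 16.
  x = λ² - 56 - 8 = 256 - 64 ≡ 34; y = λ·(56 - 34) - 21 ≡ 15. → (34, 15)
3H = (34, 15).
Finally 3G + 3H:
(38, 77) + (34, 15). λ = (15 - 77)/(34 - 38) ≡ 17/75 mod 79. 75⁻¹ ≡ 59 (mod 79), so λ ≡ 55.
  x = λ² - 38 - 34 = 3025 - 72 ≡ 30; y = λ·(38 - 30) - 77 ≡ 47. → (30, 47)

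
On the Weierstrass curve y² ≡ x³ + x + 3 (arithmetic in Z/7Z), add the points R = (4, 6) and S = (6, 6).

(4, 6) + (6, 6). λ = (6 - 6)/(6 - 4) ≡ 0/2 mod 7. 2⁻¹ ≡ 4 (mod 7) since 2·4 = 8 ≡ 1, so λ ≡ 0.
  x = λ² - 4 - 6 = 0 - 10 ≡ 4; y = λ·(4 - 4) - 6 ≡ 1. → (4, 1)

(4, 1)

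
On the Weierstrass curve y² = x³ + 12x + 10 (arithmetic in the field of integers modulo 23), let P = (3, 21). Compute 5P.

(7, 0)

Double-and-add on 5 = (101)₂. Start with P = (3, 21) for the leading 1-bit.
double: tangent at (3, 21): λ = (3·3² + 12)/(2·21) ≡ 16/19. 19⁻¹ ≡ 17 (mod 23), so λ ≡ 16·17 ≡ 19.
  x = λ² - 3 - 3 = 361 - 6 ≡ 10; y = λ·(3 - 10) - 21 ≡ 7. → (10, 7)
double: tangent at (10, 7): λ = (3·10² + 12)/(2·7) ≡ 13/14. 14⁻¹ ≡ 5 (mod 23), so λ ≡ 13·5 ≡ 19.
  x = λ² - 10 - 10 = 361 - 20 ≡ 19; y = λ·(10 - 19) - 7 ≡ 6. → (19, 6)
add P: (19, 6) + (3, 21). λ = (21 - 6)/(3 - 19) ≡ 15/7 mod 23. 7⁻¹ ≡ 10 (mod 23) since 7·10 = 70 ≡ 1, so λ ≡ 12.
  x = λ² - 19 - 3 = 144 - 22 ≡ 7; y = λ·(19 - 7) - 6 ≡ 0. → (7, 0)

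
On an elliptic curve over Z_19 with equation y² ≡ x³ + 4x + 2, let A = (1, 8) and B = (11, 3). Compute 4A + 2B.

First 4A:
Double-and-add on 4 = (100)₂. Start with A = (1, 8) for the leading 1-bit.
double: tangent at (1, 8): λ = (3·1² + 4)/(2·8) ≡ 7/16. 16⁻¹ ≡ 6 (mod 19), so λ ≡ 7·6 ≡ 4.
  x = λ² - 1 - 1 = 16 - 2 ≡ 14; y = λ·(1 - 14) - 8 ≡ 16. → (14, 16)
double: tangent at (14, 16): λ = (3·14² + 4)/(2·16) ≡ 3/13. 13⁻¹ ≡ 3 (mod 19) since 13·3 = 39 ≡ 1, so λ ≡ 3·3 ≡ 9.
  x = λ² - 14 - 14 = 81 - 28 ≡ 15; y = λ·(14 - 15) - 16 ≡ 13. → (15, 13)
4A = (15, 13).
Next 2B:
Repeated addition: build up to 2B.
2B: tangent at (11, 3): λ = (3·11² + 4)/(2·3) ≡ 6/6. 6⁻¹ ≡ 16 (mod 19), so λ ≡ 6·16 ≡ 1.
  x = λ² - 11 - 11 = 1 - 22 ≡ 17; y = λ·(11 - 17) - 3 ≡ 10. → (17, 10)
2B = (17, 10).
Finally 4A + 2B:
(15, 13) + (17, 10). λ = (10 - 13)/(17 - 15) ≡ 16/2 mod 19. 2⁻¹ ≡ 10 (mod 19), so λ ≡ 8.
  x = λ² - 15 - 17 = 64 - 32 ≡ 13; y = λ·(15 - 13) - 13 ≡ 3. → (13, 3)

(13, 3)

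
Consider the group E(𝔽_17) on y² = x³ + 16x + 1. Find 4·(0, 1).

Write G = (0, 1).
Repeated addition: build up to 4G.
2G: tangent at (0, 1): λ = (3·0² + 16)/(2·1) ≡ 16/2. 2⁻¹ ≡ 9 (mod 17) since 2·9 = 18 ≡ 1, so λ ≡ 16·9 ≡ 8.
  x = λ² - 0 - 0 = 64 - 0 ≡ 13; y = λ·(0 - 13) - 1 ≡ 14. → (13, 14)
3G: (13, 14) + (0, 1). λ = (1 - 14)/(0 - 13) ≡ 4/4 mod 17. 4⁻¹ ≡ 13 (mod 17), so λ ≡ 1.
  x = λ² - 13 - 0 = 1 - 13 ≡ 5; y = λ·(13 - 5) - 14 ≡ 11. → (5, 11)
4G: (5, 11) + (0, 1). λ = (1 - 11)/(0 - 5) ≡ 7/12 mod 17. 12⁻¹ ≡ 10 (mod 17) since 12·10 = 120 ≡ 1, so λ ≡ 2.
  x = λ² - 5 - 0 = 4 - 5 ≡ 16; y = λ·(5 - 16) - 11 ≡ 1. → (16, 1)

(16, 1)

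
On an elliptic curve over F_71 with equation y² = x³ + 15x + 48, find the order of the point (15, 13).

9

2P: tangent at (15, 13): λ = (3·15² + 15)/(2·13) ≡ 51/26. 26⁻¹ ≡ 41 (mod 71), so λ ≡ 51·41 ≡ 32.
  x = λ² - 15 - 15 = 1024 - 30 ≡ 0; y = λ·(15 - 0) - 13 ≡ 41. → (0, 41)
3P: (0, 41) + (15, 13). λ = (13 - 41)/(15 - 0) ≡ 43/15 mod 71. 15⁻¹ ≡ 19 (mod 71), so λ ≡ 36.
  x = λ² - 0 - 15 = 1296 - 15 ≡ 3; y = λ·(0 - 3) - 41 ≡ 64. → (3, 64)
4P: (3, 64) + (15, 13). λ = (13 - 64)/(15 - 3) ≡ 20/12 mod 71. 12⁻¹ ≡ 6 (mod 71) since 12·6 = 72 ≡ 1, so λ ≡ 49.
  x = λ² - 3 - 15 = 2401 - 18 ≡ 40; y = λ·(3 - 40) - 64 ≡ 40. → (40, 40)
5P: (40, 40) + (15, 13). λ = (13 - 40)/(15 - 40) ≡ 44/46 mod 71. 46⁻¹ ≡ 17 (mod 71) since 46·17 = 782 ≡ 1, so λ ≡ 38.
  x = λ² - 40 - 15 = 1444 - 55 ≡ 40; y = λ·(40 - 40) - 40 ≡ 31. → (40, 31)
6P: (40, 31) + (15, 13). λ = (13 - 31)/(15 - 40) ≡ 53/46 mod 71. 46⁻¹ ≡ 17 (mod 71) since 46·17 = 782 ≡ 1, so λ ≡ 49.
  x = λ² - 40 - 15 = 2401 - 55 ≡ 3; y = λ·(40 - 3) - 31 ≡ 7. → (3, 7)
7P: (3, 7) + (15, 13). λ = (13 - 7)/(15 - 3) ≡ 6/12 mod 71. 12⁻¹ ≡ 6 (mod 71) since 12·6 = 72 ≡ 1, so λ ≡ 36.
  x = λ² - 3 - 15 = 1296 - 18 ≡ 0; y = λ·(3 - 0) - 7 ≡ 30. → (0, 30)
8P: (0, 30) + (15, 13). λ = (13 - 30)/(15 - 0) ≡ 54/15 mod 71. 15⁻¹ ≡ 19 (mod 71) since 15·19 = 285 ≡ 1, so λ ≡ 32.
  x = λ² - 0 - 15 = 1024 - 15 ≡ 15; y = λ·(0 - 15) - 30 ≡ 58. → (15, 58)
9P: (15, 58) + (15, 13): same x and y₁ ≡ -y₂, so the sum is 𝒪.
9P = 𝒪, so the order is 9.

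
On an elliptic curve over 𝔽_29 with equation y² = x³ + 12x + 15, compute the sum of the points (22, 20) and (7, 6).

(1, 17)

(22, 20) + (7, 6). λ = (6 - 20)/(7 - 22) ≡ 15/14 mod 29. 14⁻¹ ≡ 27 (mod 29), so λ ≡ 28.
  x = λ² - 22 - 7 = 784 - 29 ≡ 1; y = λ·(22 - 1) - 20 ≡ 17. → (1, 17)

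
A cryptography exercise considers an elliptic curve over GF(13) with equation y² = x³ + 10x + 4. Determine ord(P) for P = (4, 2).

2P: tangent at (4, 2): λ = (3·4² + 10)/(2·2) ≡ 6/4. 4⁻¹ ≡ 10 (mod 13), so λ ≡ 6·10 ≡ 8.
  x = λ² - 4 - 4 = 64 - 8 ≡ 4; y = λ·(4 - 4) - 2 ≡ 11. → (4, 11)
3P: (4, 11) + (4, 2): same x and y₁ ≡ -y₂, so the sum is 𝒪.
3P = 𝒪, so the order is 3.

3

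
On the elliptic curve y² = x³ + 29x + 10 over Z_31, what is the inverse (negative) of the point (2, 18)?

-(2, 18) = (2, -18 mod 31) = (2, 13).

(2, 13)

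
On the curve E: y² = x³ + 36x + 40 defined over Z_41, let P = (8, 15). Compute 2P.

tangent at (8, 15): λ = (3·8² + 36)/(2·15) ≡ 23/30. 30⁻¹ ≡ 26 (mod 41) since 30·26 = 780 ≡ 1, so λ ≡ 23·26 ≡ 24.
  x = λ² - 8 - 8 = 576 - 16 ≡ 27; y = λ·(8 - 27) - 15 ≡ 21. → (27, 21)

(27, 21)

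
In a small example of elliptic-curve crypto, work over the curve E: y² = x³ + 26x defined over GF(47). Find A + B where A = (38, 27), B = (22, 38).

(42, 11)

(38, 27) + (22, 38). λ = (38 - 27)/(22 - 38) ≡ 11/31 mod 47. 31⁻¹ ≡ 44 (mod 47) since 31·44 = 1364 ≡ 1, so λ ≡ 14.
  x = λ² - 38 - 22 = 196 - 60 ≡ 42; y = λ·(38 - 42) - 27 ≡ 11. → (42, 11)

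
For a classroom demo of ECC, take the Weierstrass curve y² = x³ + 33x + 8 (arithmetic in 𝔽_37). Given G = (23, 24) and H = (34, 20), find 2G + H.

First 2G:
Repeated addition: build up to 2G.
2G: tangent at (23, 24): λ = (3·23² + 33)/(2·24) ≡ 29/11. 11⁻¹ ≡ 27 (mod 37), so λ ≡ 29·27 ≡ 6.
  x = λ² - 23 - 23 = 36 - 46 ≡ 27; y = λ·(23 - 27) - 24 ≡ 26. → (27, 26)
2G = (27, 26).
Finally 2G + H:
(27, 26) + (34, 20). λ = (20 - 26)/(34 - 27) ≡ 31/7 mod 37. 7⁻¹ ≡ 16 (mod 37) since 7·16 = 112 ≡ 1, so λ ≡ 15.
  x = λ² - 27 - 34 = 225 - 61 ≡ 16; y = λ·(27 - 16) - 26 ≡ 28. → (16, 28)

(16, 28)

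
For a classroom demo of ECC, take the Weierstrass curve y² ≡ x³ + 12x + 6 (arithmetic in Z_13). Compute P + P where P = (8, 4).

(7, 2)

tangent at (8, 4): λ = (3·8² + 12)/(2·4) ≡ 9/8. 8⁻¹ ≡ 5 (mod 13), so λ ≡ 9·5 ≡ 6.
  x = λ² - 8 - 8 = 36 - 16 ≡ 7; y = λ·(8 - 7) - 4 ≡ 2. → (7, 2)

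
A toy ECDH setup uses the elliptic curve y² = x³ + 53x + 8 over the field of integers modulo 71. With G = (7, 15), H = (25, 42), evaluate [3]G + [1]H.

(69, 6)

First 3G:
Repeated addition: build up to 3G.
2G: tangent at (7, 15): λ = (3·7² + 53)/(2·15) ≡ 58/30. 30⁻¹ ≡ 45 (mod 71), so λ ≡ 58·45 ≡ 54.
  x = λ² - 7 - 7 = 2916 - 14 ≡ 62; y = λ·(7 - 62) - 15 ≡ 68. → (62, 68)
3G: (62, 68) + (7, 15). λ = (15 - 68)/(7 - 62) ≡ 18/16 mod 71. 16⁻¹ ≡ 40 (mod 71) since 16·40 = 640 ≡ 1, so λ ≡ 10.
  x = λ² - 62 - 7 = 100 - 69 ≡ 31; y = λ·(62 - 31) - 68 ≡ 29. → (31, 29)
3G = (31, 29).
Finally 3G + H:
(31, 29) + (25, 42). λ = (42 - 29)/(25 - 31) ≡ 13/65 mod 71. 65⁻¹ ≡ 59 (mod 71) since 65·59 = 3835 ≡ 1, so λ ≡ 57.
  x = λ² - 31 - 25 = 3249 - 56 ≡ 69; y = λ·(31 - 69) - 29 ≡ 6. → (69, 6)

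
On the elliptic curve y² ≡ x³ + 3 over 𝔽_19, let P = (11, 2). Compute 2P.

(2, 12)

tangent at (11, 2): λ = (3·11² + 0)/(2·2) ≡ 2/4. 4⁻¹ ≡ 5 (mod 19), so λ ≡ 2·5 ≡ 10.
  x = λ² - 11 - 11 = 100 - 22 ≡ 2; y = λ·(11 - 2) - 2 ≡ 12. → (2, 12)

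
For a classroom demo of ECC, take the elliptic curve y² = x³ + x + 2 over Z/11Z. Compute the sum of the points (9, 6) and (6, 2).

(10, 0)

(9, 6) + (6, 2). λ = (2 - 6)/(6 - 9) ≡ 7/8 mod 11. 8⁻¹ ≡ 7 (mod 11), so λ ≡ 5.
  x = λ² - 9 - 6 = 25 - 15 ≡ 10; y = λ·(9 - 10) - 6 ≡ 0. → (10, 0)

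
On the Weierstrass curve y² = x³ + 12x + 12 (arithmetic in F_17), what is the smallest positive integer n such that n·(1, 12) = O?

7

2P: tangent at (1, 12): λ = (3·1² + 12)/(2·12) ≡ 15/7. 7⁻¹ ≡ 5 (mod 17), so λ ≡ 15·5 ≡ 7.
  x = λ² - 1 - 1 = 49 - 2 ≡ 13; y = λ·(1 - 13) - 12 ≡ 6. → (13, 6)
3P: (13, 6) + (1, 12). λ = (12 - 6)/(1 - 13) ≡ 6/5 mod 17. 5⁻¹ ≡ 7 (mod 17) since 5·7 = 35 ≡ 1, so λ ≡ 8.
  x = λ² - 13 - 1 = 64 - 14 ≡ 16; y = λ·(13 - 16) - 6 ≡ 4. → (16, 4)
4P: (16, 4) + (1, 12). λ = (12 - 4)/(1 - 16) ≡ 8/2 mod 17. 2⁻¹ ≡ 9 (mod 17), so λ ≡ 4.
  x = λ² - 16 - 1 = 16 - 17 ≡ 16; y = λ·(16 - 16) - 4 ≡ 13. → (16, 13)
5P: (16, 13) + (1, 12). λ = (12 - 13)/(1 - 16) ≡ 16/2 mod 17. 2⁻¹ ≡ 9 (mod 17), so λ ≡ 8.
  x = λ² - 16 - 1 = 64 - 17 ≡ 13; y = λ·(16 - 13) - 13 ≡ 11. → (13, 11)
6P: (13, 11) + (1, 12). λ = (12 - 11)/(1 - 13) ≡ 1/5 mod 17. 5⁻¹ ≡ 7 (mod 17), so λ ≡ 7.
  x = λ² - 13 - 1 = 49 - 14 ≡ 1; y = λ·(13 - 1) - 11 ≡ 5. → (1, 5)
7P: (1, 5) + (1, 12): same x and y₁ ≡ -y₂, so the sum is O.
7P = O, so the order is 7.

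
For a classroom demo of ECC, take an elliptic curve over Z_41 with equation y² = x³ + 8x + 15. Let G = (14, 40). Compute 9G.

(11, 9)

Repeated addition: build up to 9G.
2G: tangent at (14, 40): λ = (3·14² + 8)/(2·40) ≡ 22/39. 39⁻¹ ≡ 20 (mod 41) since 39·20 = 780 ≡ 1, so λ ≡ 22·20 ≡ 30.
  x = λ² - 14 - 14 = 900 - 28 ≡ 11; y = λ·(14 - 11) - 40 ≡ 9. → (11, 9)
3G: (11, 9) + (14, 40). λ = (40 - 9)/(14 - 11) ≡ 31/3 mod 41. 3⁻¹ ≡ 14 (mod 41), so λ ≡ 24.
  x = λ² - 11 - 14 = 576 - 25 ≡ 18; y = λ·(11 - 18) - 9 ≡ 28. → (18, 28)
4G: (18, 28) + (14, 40). λ = (40 - 28)/(14 - 18) ≡ 12/37 mod 41. 37⁻¹ ≡ 10 (mod 41), so λ ≡ 38.
  x = λ² - 18 - 14 = 1444 - 32 ≡ 18; y = λ·(18 - 18) - 28 ≡ 13. → (18, 13)
5G: (18, 13) + (14, 40). λ = (40 - 13)/(14 - 18) ≡ 27/37 mod 41. 37⁻¹ ≡ 10 (mod 41), so λ ≡ 24.
  x = λ² - 18 - 14 = 576 - 32 ≡ 11; y = λ·(18 - 11) - 13 ≡ 32. → (11, 32)
6G: (11, 32) + (14, 40). λ = (40 - 32)/(14 - 11) ≡ 8/3 mod 41. 3⁻¹ ≡ 14 (mod 41) since 3·14 = 42 ≡ 1, so λ ≡ 30.
  x = λ² - 11 - 14 = 900 - 25 ≡ 14; y = λ·(11 - 14) - 32 ≡ 1. → (14, 1)
7G: (14, 1) + (14, 40): same x and y₁ ≡ -y₂, so the sum is ∞.
8G: ∞ + (14, 40) = (14, 40) (identity).
9G: tangent at (14, 40): λ = (3·14² + 8)/(2·40) ≡ 22/39. 39⁻¹ ≡ 20 (mod 41) since 39·20 = 780 ≡ 1, so λ ≡ 22·20 ≡ 30.
  x = λ² - 14 - 14 = 900 - 28 ≡ 11; y = λ·(14 - 11) - 40 ≡ 9. → (11, 9)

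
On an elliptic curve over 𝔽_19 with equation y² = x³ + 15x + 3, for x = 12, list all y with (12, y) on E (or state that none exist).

x³ + 15x + 3 = 1911 ≡ 11 (mod 19).
Square roots of 11 mod 19: 7 and 12 (since 7² = 49 ≡ 11).

7, 12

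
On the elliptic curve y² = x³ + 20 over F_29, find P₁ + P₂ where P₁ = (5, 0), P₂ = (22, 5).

(6, 27)

(5, 0) + (22, 5). λ = (5 - 0)/(22 - 5) ≡ 5/17 mod 29. 17⁻¹ ≡ 12 (mod 29), so λ ≡ 2.
  x = λ² - 5 - 22 = 4 - 27 ≡ 6; y = λ·(5 - 6) - 0 ≡ 27. → (6, 27)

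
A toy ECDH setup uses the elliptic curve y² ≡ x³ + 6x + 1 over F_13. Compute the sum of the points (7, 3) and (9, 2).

(7, 3) + (9, 2). λ = (2 - 3)/(9 - 7) ≡ 12/2 mod 13. 2⁻¹ ≡ 7 (mod 13), so λ ≡ 6.
  x = λ² - 7 - 9 = 36 - 16 ≡ 7; y = λ·(7 - 7) - 3 ≡ 10. → (7, 10)

(7, 10)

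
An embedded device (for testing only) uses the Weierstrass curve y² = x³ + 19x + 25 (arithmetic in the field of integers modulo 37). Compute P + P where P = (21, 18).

tangent at (21, 18): λ = (3·21² + 19)/(2·18) ≡ 10/36. 36⁻¹ ≡ 36 (mod 37) since 36·36 = 1296 ≡ 1, so λ ≡ 10·36 ≡ 27.
  x = λ² - 21 - 21 = 729 - 42 ≡ 21; y = λ·(21 - 21) - 18 ≡ 19. → (21, 19)

(21, 19)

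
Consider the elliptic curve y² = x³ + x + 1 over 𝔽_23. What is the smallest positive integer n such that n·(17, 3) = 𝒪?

7

2P: tangent at (17, 3): λ = (3·17² + 1)/(2·3) ≡ 17/6. 6⁻¹ ≡ 4 (mod 23), so λ ≡ 17·4 ≡ 22.
  x = λ² - 17 - 17 = 484 - 34 ≡ 13; y = λ·(17 - 13) - 3 ≡ 16. → (13, 16)
3P: (13, 16) + (17, 3). λ = (3 - 16)/(17 - 13) ≡ 10/4 mod 23. 4⁻¹ ≡ 6 (mod 23), so λ ≡ 14.
  x = λ² - 13 - 17 = 196 - 30 ≡ 5; y = λ·(13 - 5) - 16 ≡ 4. → (5, 4)
4P: (5, 4) + (17, 3). λ = (3 - 4)/(17 - 5) ≡ 22/12 mod 23. 12⁻¹ ≡ 2 (mod 23) since 12·2 = 24 ≡ 1, so λ ≡ 21.
  x = λ² - 5 - 17 = 441 - 22 ≡ 5; y = λ·(5 - 5) - 4 ≡ 19. → (5, 19)
5P: (5, 19) + (17, 3). λ = (3 - 19)/(17 - 5) ≡ 7/12 mod 23. 12⁻¹ ≡ 2 (mod 23), so λ ≡ 14.
  x = λ² - 5 - 17 = 196 - 22 ≡ 13; y = λ·(5 - 13) - 19 ≡ 7. → (13, 7)
6P: (13, 7) + (17, 3). λ = (3 - 7)/(17 - 13) ≡ 19/4 mod 23. 4⁻¹ ≡ 6 (mod 23), so λ ≡ 22.
  x = λ² - 13 - 17 = 484 - 30 ≡ 17; y = λ·(13 - 17) - 7 ≡ 20. → (17, 20)
7P: (17, 20) + (17, 3): same x and y₁ ≡ -y₂, so the sum is 𝒪.
7P = 𝒪, so the order is 7.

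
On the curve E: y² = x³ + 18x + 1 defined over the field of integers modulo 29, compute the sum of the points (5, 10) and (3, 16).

(5, 10) + (3, 16). λ = (16 - 10)/(3 - 5) ≡ 6/27 mod 29. 27⁻¹ ≡ 14 (mod 29), so λ ≡ 26.
  x = λ² - 5 - 3 = 676 - 8 ≡ 1; y = λ·(5 - 1) - 10 ≡ 7. → (1, 7)

(1, 7)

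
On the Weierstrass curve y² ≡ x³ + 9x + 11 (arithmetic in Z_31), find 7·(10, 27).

(10, 27)

Write G = (10, 27).
Repeated addition: build up to 7G.
2G: tangent at (10, 27): λ = (3·10² + 9)/(2·27) ≡ 30/23. 23⁻¹ ≡ 27 (mod 31), so λ ≡ 30·27 ≡ 4.
  x = λ² - 10 - 10 = 16 - 20 ≡ 27; y = λ·(10 - 27) - 27 ≡ 29. → (27, 29)
3G: (27, 29) + (10, 27). λ = (27 - 29)/(10 - 27) ≡ 29/14 mod 31. 14⁻¹ ≡ 20 (mod 31), so λ ≡ 22.
  x = λ² - 27 - 10 = 484 - 37 ≡ 13; y = λ·(27 - 13) - 29 ≡ 0. → (13, 0)
4G: (13, 0) + (10, 27). λ = (27 - 0)/(10 - 13) ≡ 27/28 mod 31. 28⁻¹ ≡ 10 (mod 31) since 28·10 = 280 ≡ 1, so λ ≡ 22.
  x = λ² - 13 - 10 = 484 - 23 ≡ 27; y = λ·(13 - 27) - 0 ≡ 2. → (27, 2)
5G: (27, 2) + (10, 27). λ = (27 - 2)/(10 - 27) ≡ 25/14 mod 31. 14⁻¹ ≡ 20 (mod 31), so λ ≡ 4.
  x = λ² - 27 - 10 = 16 - 37 ≡ 10; y = λ·(27 - 10) - 2 ≡ 4. → (10, 4)
6G: (10, 4) + (10, 27): same x and y₁ ≡ -y₂, so the sum is the point at infinity.
7G: the point at infinity + (10, 27) = (10, 27) (identity).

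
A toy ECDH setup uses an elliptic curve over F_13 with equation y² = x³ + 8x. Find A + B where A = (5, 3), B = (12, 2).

(0, 0)

(5, 3) + (12, 2). λ = (2 - 3)/(12 - 5) ≡ 12/7 mod 13. 7⁻¹ ≡ 2 (mod 13) since 7·2 = 14 ≡ 1, so λ ≡ 11.
  x = λ² - 5 - 12 = 121 - 17 ≡ 0; y = λ·(5 - 0) - 3 ≡ 0. → (0, 0)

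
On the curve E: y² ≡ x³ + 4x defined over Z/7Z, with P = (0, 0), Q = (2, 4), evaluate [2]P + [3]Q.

(2, 3)

First 2P:
Repeated addition: build up to 2P.
2P: (0, 0) + (0, 0): same x and y₁ ≡ -y₂, so the sum is ∞.
2P = ∞.
Next 3Q:
Repeated addition: build up to 3Q.
2Q: tangent at (2, 4): λ = (3·2² + 4)/(2·4) ≡ 2/1. 1⁻¹ ≡ 1 (mod 7), so λ ≡ 2·1 ≡ 2.
  x = λ² - 2 - 2 = 4 - 4 ≡ 0; y = λ·(2 - 0) - 4 ≡ 0. → (0, 0)
3Q: (0, 0) + (2, 4). λ = (4 - 0)/(2 - 0) ≡ 4/2 mod 7. 2⁻¹ ≡ 4 (mod 7), so λ ≡ 2.
  x = λ² - 0 - 2 = 4 - 2 ≡ 2; y = λ·(0 - 2) - 0 ≡ 3. → (2, 3)
3Q = (2, 3).
Finally 2P + 3Q:
∞ + (2, 3) = (2, 3) (identity).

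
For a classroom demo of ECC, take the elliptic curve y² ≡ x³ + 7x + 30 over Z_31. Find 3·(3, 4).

Write G = (3, 4).
Repeated addition: build up to 3G.
2G: tangent at (3, 4): λ = (3·3² + 7)/(2·4) ≡ 3/8. 8⁻¹ ≡ 4 (mod 31) since 8·4 = 32 ≡ 1, so λ ≡ 3·4 ≡ 12.
  x = λ² - 3 - 3 = 144 - 6 ≡ 14; y = λ·(3 - 14) - 4 ≡ 19. → (14, 19)
3G: (14, 19) + (3, 4). λ = (4 - 19)/(3 - 14) ≡ 16/20 mod 31. 20⁻¹ ≡ 14 (mod 31) since 20·14 = 280 ≡ 1, so λ ≡ 7.
  x = λ² - 14 - 3 = 49 - 17 ≡ 1; y = λ·(14 - 1) - 19 ≡ 10. → (1, 10)

(1, 10)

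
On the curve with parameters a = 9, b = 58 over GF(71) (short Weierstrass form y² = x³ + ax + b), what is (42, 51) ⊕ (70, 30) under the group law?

(42, 51) + (70, 30). λ = (30 - 51)/(70 - 42) ≡ 50/28 mod 71. 28⁻¹ ≡ 33 (mod 71), so λ ≡ 17.
  x = λ² - 42 - 70 = 289 - 112 ≡ 35; y = λ·(42 - 35) - 51 ≡ 68. → (35, 68)

(35, 68)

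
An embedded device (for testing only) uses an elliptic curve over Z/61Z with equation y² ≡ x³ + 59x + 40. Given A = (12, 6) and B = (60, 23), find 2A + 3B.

First 2A:
Repeated addition: build up to 2A.
2A: tangent at (12, 6): λ = (3·12² + 59)/(2·6) ≡ 3/12. 12⁻¹ ≡ 56 (mod 61), so λ ≡ 3·56 ≡ 46.
  x = λ² - 12 - 12 = 2116 - 24 ≡ 18; y = λ·(12 - 18) - 6 ≡ 23. → (18, 23)
2A = (18, 23).
Next 3B:
Repeated addition: build up to 3B.
2B: tangent at (60, 23): λ = (3·60² + 59)/(2·23) ≡ 1/46. 46⁻¹ ≡ 4 (mod 61) since 46·4 = 184 ≡ 1, so λ ≡ 1·4 ≡ 4.
  x = λ² - 60 - 60 = 16 - 120 ≡ 18; y = λ·(60 - 18) - 23 ≡ 23. → (18, 23)
3B: (18, 23) + (60, 23). λ = (23 - 23)/(60 - 18) ≡ 0/42 mod 61. 42⁻¹ ≡ 16 (mod 61), so λ ≡ 0.
  x = λ² - 18 - 60 = 0 - 78 ≡ 44; y = λ·(18 - 44) - 23 ≡ 38. → (44, 38)
3B = (44, 38).
Finally 2A + 3B:
(18, 23) + (44, 38). λ = (38 - 23)/(44 - 18) ≡ 15/26 mod 61. 26⁻¹ ≡ 54 (mod 61), so λ ≡ 17.
  x = λ² - 18 - 44 = 289 - 62 ≡ 44; y = λ·(18 - 44) - 23 ≡ 23. → (44, 23)

(44, 23)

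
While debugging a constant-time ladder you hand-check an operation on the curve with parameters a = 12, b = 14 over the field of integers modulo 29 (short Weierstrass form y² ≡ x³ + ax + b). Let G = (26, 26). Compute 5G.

(5, 5)

Double-and-add on 5 = (101)₂. Start with G = (26, 26) for the leading 1-bit.
double: tangent at (26, 26): λ = (3·26² + 12)/(2·26) ≡ 10/23. 23⁻¹ ≡ 24 (mod 29), so λ ≡ 10·24 ≡ 8.
  x = λ² - 26 - 26 = 64 - 52 ≡ 12; y = λ·(26 - 12) - 26 ≡ 28. → (12, 28)
double: tangent at (12, 28): λ = (3·12² + 12)/(2·28) ≡ 9/27. 27⁻¹ ≡ 14 (mod 29) since 27·14 = 378 ≡ 1, so λ ≡ 9·14 ≡ 10.
  x = λ² - 12 - 12 = 100 - 24 ≡ 18; y = λ·(12 - 18) - 28 ≡ 28. → (18, 28)
add G: (18, 28) + (26, 26). λ = (26 - 28)/(26 - 18) ≡ 27/8 mod 29. 8⁻¹ ≡ 11 (mod 29) since 8·11 = 88 ≡ 1, so λ ≡ 7.
  x = λ² - 18 - 26 = 49 - 44 ≡ 5; y = λ·(18 - 5) - 28 ≡ 5. → (5, 5)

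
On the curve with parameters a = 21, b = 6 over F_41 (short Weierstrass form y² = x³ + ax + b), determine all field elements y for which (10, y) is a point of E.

none

x³ + 21x + 6 = 1216 ≡ 27 (mod 41).
27 is a non-residue mod 41; no y exists.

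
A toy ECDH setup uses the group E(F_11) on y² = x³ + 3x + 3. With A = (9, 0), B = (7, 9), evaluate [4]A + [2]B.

(9, 0)

First 4A:
Repeated addition: build up to 4A.
2A: (9, 0) + (9, 0): same x and y₁ ≡ -y₂, so the sum is O.
3A: O + (9, 0) = (9, 0) (identity).
4A: (9, 0) + (9, 0): same x and y₁ ≡ -y₂, so the sum is O.
4A = O.
Next 2B:
Repeated addition: build up to 2B.
2B: tangent at (7, 9): λ = (3·7² + 3)/(2·9) ≡ 7/7. 7⁻¹ ≡ 8 (mod 11), so λ ≡ 7·8 ≡ 1.
  x = λ² - 7 - 7 = 1 - 14 ≡ 9; y = λ·(7 - 9) - 9 ≡ 0. → (9, 0)
2B = (9, 0).
Finally 4A + 2B:
O + (9, 0) = (9, 0) (identity).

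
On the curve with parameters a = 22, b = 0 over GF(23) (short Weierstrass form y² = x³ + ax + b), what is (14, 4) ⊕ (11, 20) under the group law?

(14, 4) + (11, 20). λ = (20 - 4)/(11 - 14) ≡ 16/20 mod 23. 20⁻¹ ≡ 15 (mod 23), so λ ≡ 10.
  x = λ² - 14 - 11 = 100 - 25 ≡ 6; y = λ·(14 - 6) - 4 ≡ 7. → (6, 7)

(6, 7)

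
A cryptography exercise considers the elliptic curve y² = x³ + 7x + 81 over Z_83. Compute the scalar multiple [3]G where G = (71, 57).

Repeated addition: build up to 3G.
2G: tangent at (71, 57): λ = (3·71² + 7)/(2·57) ≡ 24/31. 31⁻¹ ≡ 75 (mod 83), so λ ≡ 24·75 ≡ 57.
  x = λ² - 71 - 71 = 3249 - 142 ≡ 36; y = λ·(71 - 36) - 57 ≡ 29. → (36, 29)
3G: (36, 29) + (71, 57). λ = (57 - 29)/(71 - 36) ≡ 28/35 mod 83. 35⁻¹ ≡ 19 (mod 83) since 35·19 = 665 ≡ 1, so λ ≡ 34.
  x = λ² - 36 - 71 = 1156 - 107 ≡ 53; y = λ·(36 - 53) - 29 ≡ 57. → (53, 57)

(53, 57)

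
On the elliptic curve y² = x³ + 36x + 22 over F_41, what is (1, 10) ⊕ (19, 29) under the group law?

(23, 26)

(1, 10) + (19, 29). λ = (29 - 10)/(19 - 1) ≡ 19/18 mod 41. 18⁻¹ ≡ 16 (mod 41), so λ ≡ 17.
  x = λ² - 1 - 19 = 289 - 20 ≡ 23; y = λ·(1 - 23) - 10 ≡ 26. → (23, 26)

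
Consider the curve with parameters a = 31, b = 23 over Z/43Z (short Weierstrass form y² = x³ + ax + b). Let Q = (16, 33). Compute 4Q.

(8, 40)

Repeated addition: build up to 4Q.
2Q: tangent at (16, 33): λ = (3·16² + 31)/(2·33) ≡ 25/23. 23⁻¹ ≡ 15 (mod 43), so λ ≡ 25·15 ≡ 31.
  x = λ² - 16 - 16 = 961 - 32 ≡ 26; y = λ·(16 - 26) - 33 ≡ 1. → (26, 1)
3Q: (26, 1) + (16, 33). λ = (33 - 1)/(16 - 26) ≡ 32/33 mod 43. 33⁻¹ ≡ 30 (mod 43) since 33·30 = 990 ≡ 1, so λ ≡ 14.
  x = λ² - 26 - 16 = 196 - 42 ≡ 25; y = λ·(26 - 25) - 1 ≡ 13. → (25, 13)
4Q: (25, 13) + (16, 33). λ = (33 - 13)/(16 - 25) ≡ 20/34 mod 43. 34⁻¹ ≡ 19 (mod 43), so λ ≡ 36.
  x = λ² - 25 - 16 = 1296 - 41 ≡ 8; y = λ·(25 - 8) - 13 ≡ 40. → (8, 40)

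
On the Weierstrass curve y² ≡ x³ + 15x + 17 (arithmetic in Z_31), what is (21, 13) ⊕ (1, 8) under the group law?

(21, 13) + (1, 8). λ = (8 - 13)/(1 - 21) ≡ 26/11 mod 31. 11⁻¹ ≡ 17 (mod 31), so λ ≡ 8.
  x = λ² - 21 - 1 = 64 - 22 ≡ 11; y = λ·(21 - 11) - 13 ≡ 5. → (11, 5)

(11, 5)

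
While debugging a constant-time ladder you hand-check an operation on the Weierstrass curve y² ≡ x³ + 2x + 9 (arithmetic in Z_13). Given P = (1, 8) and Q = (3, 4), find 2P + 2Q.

(3, 9)

First 2P:
Repeated addition: build up to 2P.
2P: tangent at (1, 8): λ = (3·1² + 2)/(2·8) ≡ 5/3. 3⁻¹ ≡ 9 (mod 13) since 3·9 = 27 ≡ 1, so λ ≡ 5·9 ≡ 6.
  x = λ² - 1 - 1 = 36 - 2 ≡ 8; y = λ·(1 - 8) - 8 ≡ 2. → (8, 2)
2P = (8, 2).
Next 2Q:
Repeated addition: build up to 2Q.
2Q: tangent at (3, 4): λ = (3·3² + 2)/(2·4) ≡ 3/8. 8⁻¹ ≡ 5 (mod 13) since 8·5 = 40 ≡ 1, so λ ≡ 3·5 ≡ 2.
  x = λ² - 3 - 3 = 4 - 6 ≡ 11; y = λ·(3 - 11) - 4 ≡ 6. → (11, 6)
2Q = (11, 6).
Finally 2P + 2Q:
(8, 2) + (11, 6). λ = (6 - 2)/(11 - 8) ≡ 4/3 mod 13. 3⁻¹ ≡ 9 (mod 13), so λ ≡ 10.
  x = λ² - 8 - 11 = 100 - 19 ≡ 3; y = λ·(8 - 3) - 2 ≡ 9. → (3, 9)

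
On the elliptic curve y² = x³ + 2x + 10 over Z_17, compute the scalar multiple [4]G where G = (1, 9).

O

Double-and-add on 4 = (100)₂. Start with G = (1, 9) for the leading 1-bit.
double: tangent at (1, 9): λ = (3·1² + 2)/(2·9) ≡ 5/1. 1⁻¹ ≡ 1 (mod 17), so λ ≡ 5·1 ≡ 5.
  x = λ² - 1 - 1 = 25 - 2 ≡ 6; y = λ·(1 - 6) - 9 ≡ 0. → (6, 0)
double: (6, 0) + (6, 0): same x and y₁ ≡ -y₂, so the sum is O.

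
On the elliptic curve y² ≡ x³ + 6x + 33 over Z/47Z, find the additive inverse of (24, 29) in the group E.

-(24, 29) = (24, -29 mod 47) = (24, 18).

(24, 18)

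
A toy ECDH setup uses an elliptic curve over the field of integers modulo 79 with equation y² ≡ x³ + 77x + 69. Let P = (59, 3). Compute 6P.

(32, 64)

Double-and-add on 6 = (110)₂. Start with P = (59, 3) for the leading 1-bit.
double: tangent at (59, 3): λ = (3·59² + 77)/(2·3) ≡ 13/6. 6⁻¹ ≡ 66 (mod 79) since 6·66 = 396 ≡ 1, so λ ≡ 13·66 ≡ 68.
  x = λ² - 59 - 59 = 4624 - 118 ≡ 3; y = λ·(59 - 3) - 3 ≡ 13. → (3, 13)
add P: (3, 13) + (59, 3). λ = (3 - 13)/(59 - 3) ≡ 69/56 mod 79. 56⁻¹ ≡ 24 (mod 79), so λ ≡ 76.
  x = λ² - 3 - 59 = 5776 - 62 ≡ 26; y = λ·(3 - 26) - 13 ≡ 56. → (26, 56)
double: tangent at (26, 56): λ = (3·26² + 77)/(2·56) ≡ 51/33. 33⁻¹ ≡ 12 (mod 79) since 33·12 = 396 ≡ 1, so λ ≡ 51·12 ≡ 59.
  x = λ² - 26 - 26 = 3481 - 52 ≡ 32; y = λ·(26 - 32) - 56 ≡ 64. → (32, 64)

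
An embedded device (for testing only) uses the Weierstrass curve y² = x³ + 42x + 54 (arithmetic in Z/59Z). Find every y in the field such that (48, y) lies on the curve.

none

x³ + 42x + 54 = 112662 ≡ 31 (mod 59).
31 is a non-residue mod 59; no y exists.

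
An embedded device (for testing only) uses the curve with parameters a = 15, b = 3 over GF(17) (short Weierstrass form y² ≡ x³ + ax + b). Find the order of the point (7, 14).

2P: tangent at (7, 14): λ = (3·7² + 15)/(2·14) ≡ 9/11. 11⁻¹ ≡ 14 (mod 17) since 11·14 = 154 ≡ 1, so λ ≡ 9·14 ≡ 7.
  x = λ² - 7 - 7 = 49 - 14 ≡ 1; y = λ·(7 - 1) - 14 ≡ 11. → (1, 11)
3P: (1, 11) + (7, 14). λ = (14 - 11)/(7 - 1) ≡ 3/6 mod 17. 6⁻¹ ≡ 3 (mod 17) since 6·3 = 18 ≡ 1, so λ ≡ 9.
  x = λ² - 1 - 7 = 81 - 8 ≡ 5; y = λ·(1 - 5) - 11 ≡ 4. → (5, 4)
4P: (5, 4) + (7, 14). λ = (14 - 4)/(7 - 5) ≡ 10/2 mod 17. 2⁻¹ ≡ 9 (mod 17), so λ ≡ 5.
  x = λ² - 5 - 7 = 25 - 12 ≡ 13; y = λ·(5 - 13) - 4 ≡ 7. → (13, 7)
5P: (13, 7) + (7, 14). λ = (14 - 7)/(7 - 13) ≡ 7/11 mod 17. 11⁻¹ ≡ 14 (mod 17) since 11·14 = 154 ≡ 1, so λ ≡ 13.
  x = λ² - 13 - 7 = 169 - 20 ≡ 13; y = λ·(13 - 13) - 7 ≡ 10. → (13, 10)
6P: (13, 10) + (7, 14). λ = (14 - 10)/(7 - 13) ≡ 4/11 mod 17. 11⁻¹ ≡ 14 (mod 17), so λ ≡ 5.
  x = λ² - 13 - 7 = 25 - 20 ≡ 5; y = λ·(13 - 5) - 10 ≡ 13. → (5, 13)
7P: (5, 13) + (7, 14). λ = (14 - 13)/(7 - 5) ≡ 1/2 mod 17. 2⁻¹ ≡ 9 (mod 17), so λ ≡ 9.
  x = λ² - 5 - 7 = 81 - 12 ≡ 1; y = λ·(5 - 1) - 13 ≡ 6. → (1, 6)
8P: (1, 6) + (7, 14). λ = (14 - 6)/(7 - 1) ≡ 8/6 mod 17. 6⁻¹ ≡ 3 (mod 17) since 6·3 = 18 ≡ 1, so λ ≡ 7.
  x = λ² - 1 - 7 = 49 - 8 ≡ 7; y = λ·(1 - 7) - 6 ≡ 3. → (7, 3)
9P: (7, 3) + (7, 14): same x and y₁ ≡ -y₂, so the sum is ∞.
9P = ∞, so the order is 9.

9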